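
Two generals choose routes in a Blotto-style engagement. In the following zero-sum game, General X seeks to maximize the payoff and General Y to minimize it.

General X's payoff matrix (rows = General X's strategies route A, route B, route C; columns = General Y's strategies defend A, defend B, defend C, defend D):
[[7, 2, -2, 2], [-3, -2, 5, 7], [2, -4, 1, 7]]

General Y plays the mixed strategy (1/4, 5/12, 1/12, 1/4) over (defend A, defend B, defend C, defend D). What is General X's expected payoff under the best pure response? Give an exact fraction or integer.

route A: (7)·(1/4) + (2)·(5/12) + (-2)·(1/12) + (2)·(1/4) = 35/12.
route B: (-3)·(1/4) + (-2)·(5/12) + (5)·(1/12) + (7)·(1/4) = 7/12.
route C: (2)·(1/4) + (-4)·(5/12) + (1)·(1/12) + (7)·(1/4) = 2/3.
The best pure response is route A with expected payoff 35/12.

35/12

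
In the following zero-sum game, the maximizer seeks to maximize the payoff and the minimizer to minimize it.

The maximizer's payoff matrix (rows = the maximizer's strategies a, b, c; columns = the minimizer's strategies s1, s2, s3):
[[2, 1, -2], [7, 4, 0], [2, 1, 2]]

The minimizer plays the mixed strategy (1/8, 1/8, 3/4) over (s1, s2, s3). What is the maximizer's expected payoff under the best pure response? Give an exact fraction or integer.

a: (2)·(1/8) + (1)·(1/8) + (-2)·(3/4) = -9/8.
b: (7)·(1/8) + (4)·(1/8) + (0)·(3/4) = 11/8.
c: (2)·(1/8) + (1)·(1/8) + (2)·(3/4) = 15/8.
The best pure response is c with expected payoff 15/8.

15/8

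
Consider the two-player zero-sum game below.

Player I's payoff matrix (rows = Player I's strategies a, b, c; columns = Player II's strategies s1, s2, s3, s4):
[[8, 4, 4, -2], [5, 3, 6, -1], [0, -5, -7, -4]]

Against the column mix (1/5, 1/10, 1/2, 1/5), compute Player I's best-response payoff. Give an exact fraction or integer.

41/10

a: (8)·(1/5) + (4)·(1/10) + (4)·(1/2) + (-2)·(1/5) = 18/5.
b: (5)·(1/5) + (3)·(1/10) + (6)·(1/2) + (-1)·(1/5) = 41/10.
c: (0)·(1/5) + (-5)·(1/10) + (-7)·(1/2) + (-4)·(1/5) = -24/5.
The best pure response is b with expected payoff 41/10.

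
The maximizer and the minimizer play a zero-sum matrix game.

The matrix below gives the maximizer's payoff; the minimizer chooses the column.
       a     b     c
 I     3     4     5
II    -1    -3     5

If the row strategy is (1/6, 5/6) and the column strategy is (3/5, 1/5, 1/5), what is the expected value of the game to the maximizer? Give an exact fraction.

13/30

Against (3/5, 1/5, 1/5), each row's expected payoff is I: 18/5; II: -1/5.
Taking the (1/6, 5/6)-weighted average: (1/6)·(18/5) + (5/6)·(-1/5) = 13/30.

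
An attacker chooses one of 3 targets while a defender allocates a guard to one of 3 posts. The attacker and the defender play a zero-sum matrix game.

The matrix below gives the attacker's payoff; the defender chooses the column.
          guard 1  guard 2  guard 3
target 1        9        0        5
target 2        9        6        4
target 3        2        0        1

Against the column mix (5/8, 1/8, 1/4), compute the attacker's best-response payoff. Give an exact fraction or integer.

59/8

target 1: (9)·(5/8) + (0)·(1/8) + (5)·(1/4) = 55/8.
target 2: (9)·(5/8) + (6)·(1/8) + (4)·(1/4) = 59/8.
target 3: (2)·(5/8) + (0)·(1/8) + (1)·(1/4) = 3/2.
The best pure response is target 2 with expected payoff 59/8.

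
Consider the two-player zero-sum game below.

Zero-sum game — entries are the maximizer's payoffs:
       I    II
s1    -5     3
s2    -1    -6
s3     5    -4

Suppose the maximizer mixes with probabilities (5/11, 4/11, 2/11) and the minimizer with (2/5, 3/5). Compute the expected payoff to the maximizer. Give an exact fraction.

-89/55

Against (2/5, 3/5), each row's expected payoff is s1: -1/5; s2: -4; s3: -2/5.
Taking the (5/11, 4/11, 2/11)-weighted average: (5/11)·(-1/5) + (4/11)·(-4) + (2/11)·(-2/5) = -89/55.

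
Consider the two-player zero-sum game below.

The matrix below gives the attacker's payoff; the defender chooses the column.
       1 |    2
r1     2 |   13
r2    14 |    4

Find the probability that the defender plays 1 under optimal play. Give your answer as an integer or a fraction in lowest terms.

3/7

Row minima are 2 and 4, so the attacker's maximin is 4; column maxima are 14 and 13, so the defender's minimax is 13. These differ, so the equilibrium is in mixed strategies.
Let the defender play 1 with probability q. The attacker is indifferent when 2q + 13(1−q) = 14q + 4(1−q), giving q = 3/7.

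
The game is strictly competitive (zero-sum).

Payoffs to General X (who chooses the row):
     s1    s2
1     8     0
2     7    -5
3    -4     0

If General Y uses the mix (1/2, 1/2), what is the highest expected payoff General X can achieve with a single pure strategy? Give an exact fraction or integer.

1: (8)·(1/2) + (0)·(1/2) = 4.
2: (7)·(1/2) + (-5)·(1/2) = 1.
3: (-4)·(1/2) + (0)·(1/2) = -2.
The best pure response is 1 with expected payoff 4.

4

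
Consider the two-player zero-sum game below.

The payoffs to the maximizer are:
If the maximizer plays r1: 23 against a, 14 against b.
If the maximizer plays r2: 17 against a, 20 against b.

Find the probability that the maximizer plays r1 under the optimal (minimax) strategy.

Row minima are 14 and 17, so the maximizer's maximin is 17; column maxima are 23 and 20, so the minimizer's minimax is 20. These differ, so the equilibrium is in mixed strategies.
Let the maximizer play r1 with probability p. The minimizer is indifferent when 23p + 17(1−p) = 14p + 20(1−p), giving p = 1/4.

1/4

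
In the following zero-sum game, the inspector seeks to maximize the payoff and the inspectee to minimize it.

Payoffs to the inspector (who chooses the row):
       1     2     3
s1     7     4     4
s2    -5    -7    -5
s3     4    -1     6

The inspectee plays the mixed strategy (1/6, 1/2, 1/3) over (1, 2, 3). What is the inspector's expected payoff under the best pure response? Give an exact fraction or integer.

9/2

s1: (7)·(1/6) + (4)·(1/2) + (4)·(1/3) = 9/2.
s2: (-5)·(1/6) + (-7)·(1/2) + (-5)·(1/3) = -6.
s3: (4)·(1/6) + (-1)·(1/2) + (6)·(1/3) = 13/6.
The best pure response is s1 with expected payoff 9/2.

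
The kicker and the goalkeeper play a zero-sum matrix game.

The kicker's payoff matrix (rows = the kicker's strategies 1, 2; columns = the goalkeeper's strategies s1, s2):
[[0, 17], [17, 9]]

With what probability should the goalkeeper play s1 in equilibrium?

Row minima are 0 and 9, so the kicker's maximin is 9; column maxima are 17 and 17, so the goalkeeper's minimax is 17. These differ, so the equilibrium is in mixed strategies.
Let the goalkeeper play s1 with probability q. The kicker is indifferent when 17(1−q) = 17q + 9(1−q), giving q = 8/25.

8/25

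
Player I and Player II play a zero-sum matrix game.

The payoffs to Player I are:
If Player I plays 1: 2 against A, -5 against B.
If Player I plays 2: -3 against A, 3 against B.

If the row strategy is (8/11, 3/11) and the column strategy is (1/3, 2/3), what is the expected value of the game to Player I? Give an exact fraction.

-5/3

Against (1/3, 2/3), each row's expected payoff is 1: -8/3; 2: 1.
Taking the (8/11, 3/11)-weighted average: (8/11)·(-8/3) + (3/11)·(1) = -5/3.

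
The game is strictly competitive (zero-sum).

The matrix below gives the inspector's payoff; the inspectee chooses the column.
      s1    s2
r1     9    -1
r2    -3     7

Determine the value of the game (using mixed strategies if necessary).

3

Row minima are -1 and -3, so the inspector's maximin is -1; column maxima are 9 and 7, so the inspectee's minimax is 7. These differ, so the equilibrium is in mixed strategies.
Let the inspector play r1 with probability p. The inspectee is indifferent when 9p − 3(1−p) = −p + 7(1−p), giving p = 1/2.
Let the inspectee play s1 with probability q. The inspector is indifferent when 9q − (1−q) = −3q + 7(1−q), giving q = 2/5.
The value is 9·(2/5) + (-1)·(3/5) = 3.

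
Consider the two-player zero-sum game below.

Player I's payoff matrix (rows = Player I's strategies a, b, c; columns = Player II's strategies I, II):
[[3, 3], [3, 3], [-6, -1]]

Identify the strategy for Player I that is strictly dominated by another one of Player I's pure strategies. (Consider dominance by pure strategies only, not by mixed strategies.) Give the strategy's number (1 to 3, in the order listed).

Compare c with a: 3 > -6, 3 > -1.
So a strictly dominates c for Player I; c is strictly dominated.

3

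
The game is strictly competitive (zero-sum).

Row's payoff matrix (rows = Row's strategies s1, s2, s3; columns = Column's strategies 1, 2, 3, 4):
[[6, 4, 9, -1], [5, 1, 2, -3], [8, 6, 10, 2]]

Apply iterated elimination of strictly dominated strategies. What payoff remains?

Row s2 is strictly dominated by row s1 (6>5, 4>1, 9>2, -1>-3); eliminate s2.
Column 3 is strictly dominated by 1 for Column (6<9, 8<10); eliminate 3.
Row s1 is strictly dominated by row s3 (8>6, 6>4, 2>-1); eliminate s1.
Column 1 is strictly dominated by 2 for Column (6<8); eliminate 1.
Column 2 is strictly dominated by 4 for Column (2<6); eliminate 2.
Only (s3, 4) remains, with payoff 2.

2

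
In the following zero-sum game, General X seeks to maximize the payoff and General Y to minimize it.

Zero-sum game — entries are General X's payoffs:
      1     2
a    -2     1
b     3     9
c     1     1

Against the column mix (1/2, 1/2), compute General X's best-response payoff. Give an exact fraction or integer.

a: (-2)·(1/2) + (1)·(1/2) = -1/2.
b: (3)·(1/2) + (9)·(1/2) = 6.
c: (1)·(1/2) + (1)·(1/2) = 1.
The best pure response is b with expected payoff 6.

6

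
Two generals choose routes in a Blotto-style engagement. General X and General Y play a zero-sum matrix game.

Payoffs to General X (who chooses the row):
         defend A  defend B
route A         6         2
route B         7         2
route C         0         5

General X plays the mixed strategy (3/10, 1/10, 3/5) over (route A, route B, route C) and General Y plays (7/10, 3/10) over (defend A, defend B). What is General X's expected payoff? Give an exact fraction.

289/100

Against (7/10, 3/10), each row's expected payoff is route A: 24/5; route B: 11/2; route C: 3/2.
Taking the (3/10, 1/10, 3/5)-weighted average: (3/10)·(24/5) + (1/10)·(11/2) + (3/5)·(3/2) = 289/100.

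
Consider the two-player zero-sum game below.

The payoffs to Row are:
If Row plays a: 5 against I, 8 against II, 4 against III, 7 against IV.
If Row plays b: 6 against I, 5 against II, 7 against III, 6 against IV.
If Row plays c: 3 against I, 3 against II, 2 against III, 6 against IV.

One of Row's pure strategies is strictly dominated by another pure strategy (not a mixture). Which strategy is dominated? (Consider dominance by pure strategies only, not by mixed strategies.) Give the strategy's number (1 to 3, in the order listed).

3

Compare c with a: 5 > 3, 8 > 3, 4 > 2, 7 > 6.
So a strictly dominates c for Row; c is strictly dominated.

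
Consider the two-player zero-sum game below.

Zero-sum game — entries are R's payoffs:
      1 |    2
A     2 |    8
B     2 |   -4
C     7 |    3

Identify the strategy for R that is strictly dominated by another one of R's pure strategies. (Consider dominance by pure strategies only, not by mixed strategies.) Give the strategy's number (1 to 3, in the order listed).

2

Compare B with C: 7 > 2, 3 > -4.
So C strictly dominates B for R; B is strictly dominated.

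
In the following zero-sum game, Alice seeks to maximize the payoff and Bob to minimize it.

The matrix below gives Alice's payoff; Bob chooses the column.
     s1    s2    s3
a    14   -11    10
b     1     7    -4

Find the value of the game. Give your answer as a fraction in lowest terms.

Column s1 is strictly dominated by s3 for Bob (it gives Alice more in every row).
The remaining 2×2 game on (a, b) × (s2, s3) has no saddle point. Let Alice play a with probability p; indifference gives −11p + 7(1−p) = 10p − 4(1−p), so p = 11/32.
Similarly Bob's optimal q on s2 is 7/16, and the value is -11·(7/16) + (10)·(9/16) = 13/16.

13/16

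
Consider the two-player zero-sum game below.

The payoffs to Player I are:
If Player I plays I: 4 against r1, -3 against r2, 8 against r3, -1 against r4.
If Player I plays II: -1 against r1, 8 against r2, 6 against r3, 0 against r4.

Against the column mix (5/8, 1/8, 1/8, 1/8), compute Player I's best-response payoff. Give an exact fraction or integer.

3

I: (4)·(5/8) + (-3)·(1/8) + (8)·(1/8) + (-1)·(1/8) = 3.
II: (-1)·(5/8) + (8)·(1/8) + (6)·(1/8) + (0)·(1/8) = 9/8.
The best pure response is I with expected payoff 3.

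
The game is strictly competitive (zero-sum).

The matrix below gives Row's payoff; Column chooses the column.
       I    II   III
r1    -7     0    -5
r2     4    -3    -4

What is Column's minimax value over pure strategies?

-4

The worst case (largest entry) in each column is I: 4, II: 0, III: -4.
The best (smallest) of these is -4.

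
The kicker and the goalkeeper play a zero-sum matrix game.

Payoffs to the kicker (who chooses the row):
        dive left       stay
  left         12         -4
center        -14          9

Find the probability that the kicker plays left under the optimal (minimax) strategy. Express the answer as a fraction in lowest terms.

Row minima are -4 and -14, so the kicker's maximin is -4; column maxima are 12 and 9, so the goalkeeper's minimax is 9. These differ, so the equilibrium is in mixed strategies.
Let the kicker play left with probability p. The goalkeeper is indifferent when 12p − 14(1−p) = −4p + 9(1−p), giving p = 23/39.

23/39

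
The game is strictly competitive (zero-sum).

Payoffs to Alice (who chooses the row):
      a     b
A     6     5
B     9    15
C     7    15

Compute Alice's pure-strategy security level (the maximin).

The worst-case payoff for each row is A: 5, B: 9, C: 7.
The best of these is 9.

9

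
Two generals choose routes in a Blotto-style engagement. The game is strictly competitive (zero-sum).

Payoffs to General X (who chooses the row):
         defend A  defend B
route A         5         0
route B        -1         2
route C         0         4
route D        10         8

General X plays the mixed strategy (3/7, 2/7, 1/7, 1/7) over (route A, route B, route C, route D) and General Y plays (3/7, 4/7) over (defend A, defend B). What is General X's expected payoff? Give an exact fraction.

Against (3/7, 4/7), each row's expected payoff is route A: 15/7; route B: 5/7; route C: 16/7; route D: 62/7.
Taking the (3/7, 2/7, 1/7, 1/7)-weighted average: (3/7)·(15/7) + (2/7)·(5/7) + (1/7)·(16/7) + (1/7)·(62/7) = 19/7.

19/7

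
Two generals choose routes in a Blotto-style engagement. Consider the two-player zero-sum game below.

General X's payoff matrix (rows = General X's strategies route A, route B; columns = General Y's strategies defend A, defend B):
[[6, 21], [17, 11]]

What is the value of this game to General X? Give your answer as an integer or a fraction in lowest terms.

97/7

Row minima are 6 and 11, so General X's maximin is 11; column maxima are 17 and 21, so General Y's minimax is 17. These differ, so the equilibrium is in mixed strategies.
Let General X play route A with probability p. General Y is indifferent when 6p + 17(1−p) = 21p + 11(1−p), giving p = 2/7.
Let General Y play defend A with probability q. General X is indifferent when 6q + 21(1−q) = 17q + 11(1−q), giving q = 10/21.
The value is 6·(10/21) + (21)·(11/21) = 97/7.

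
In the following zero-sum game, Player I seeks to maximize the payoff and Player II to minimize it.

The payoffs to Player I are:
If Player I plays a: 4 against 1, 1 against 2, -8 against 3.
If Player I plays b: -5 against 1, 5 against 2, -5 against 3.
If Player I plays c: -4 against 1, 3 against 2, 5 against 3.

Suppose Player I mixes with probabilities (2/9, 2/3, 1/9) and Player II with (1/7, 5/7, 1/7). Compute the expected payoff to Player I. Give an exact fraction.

Against (1/7, 5/7, 1/7), each row's expected payoff is a: 1/7; b: 15/7; c: 16/7.
Taking the (2/9, 2/3, 1/9)-weighted average: (2/9)·(1/7) + (2/3)·(15/7) + (1/9)·(16/7) = 12/7.

12/7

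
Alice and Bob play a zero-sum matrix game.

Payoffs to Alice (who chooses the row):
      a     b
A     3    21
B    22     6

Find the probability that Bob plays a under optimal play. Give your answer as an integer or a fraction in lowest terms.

Row minima are 3 and 6, so Alice's maximin is 6; column maxima are 22 and 21, so Bob's minimax is 21. These differ, so the equilibrium is in mixed strategies.
Let Bob play a with probability q. Alice is indifferent when 3q + 21(1−q) = 22q + 6(1−q), giving q = 15/34.

15/34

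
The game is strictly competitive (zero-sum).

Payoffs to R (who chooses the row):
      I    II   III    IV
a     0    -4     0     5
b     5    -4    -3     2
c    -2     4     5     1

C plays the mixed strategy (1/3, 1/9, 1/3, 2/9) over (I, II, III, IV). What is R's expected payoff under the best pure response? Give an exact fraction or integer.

a: (0)·(1/3) + (-4)·(1/9) + (0)·(1/3) + (5)·(2/9) = 2/3.
b: (5)·(1/3) + (-4)·(1/9) + (-3)·(1/3) + (2)·(2/9) = 2/3.
c: (-2)·(1/3) + (4)·(1/9) + (5)·(1/3) + (1)·(2/9) = 5/3.
The best pure response is c with expected payoff 5/3.

5/3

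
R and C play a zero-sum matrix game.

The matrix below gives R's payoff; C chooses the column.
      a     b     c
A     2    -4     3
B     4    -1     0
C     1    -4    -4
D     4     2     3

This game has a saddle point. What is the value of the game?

Row minima: -4, -1, -4, 2 → R's maximin is 2.
Column maxima: 4, 2, 3 → C's minimax is 2.
They coincide at (D, b), so the value is 2.

2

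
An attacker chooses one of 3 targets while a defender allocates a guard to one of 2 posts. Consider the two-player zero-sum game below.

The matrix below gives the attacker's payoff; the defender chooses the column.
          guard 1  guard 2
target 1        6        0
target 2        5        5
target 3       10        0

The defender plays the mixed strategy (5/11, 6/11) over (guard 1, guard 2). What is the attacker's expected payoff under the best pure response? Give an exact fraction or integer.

target 1: (6)·(5/11) + (0)·(6/11) = 30/11.
target 2: (5)·(5/11) + (5)·(6/11) = 5.
target 3: (10)·(5/11) + (0)·(6/11) = 50/11.
The best pure response is target 2 with expected payoff 5.

5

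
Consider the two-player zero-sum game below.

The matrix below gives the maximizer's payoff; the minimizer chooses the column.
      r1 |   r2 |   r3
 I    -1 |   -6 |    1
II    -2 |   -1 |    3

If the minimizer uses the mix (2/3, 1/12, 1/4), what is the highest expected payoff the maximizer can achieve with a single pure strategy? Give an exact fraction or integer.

-2/3

I: (-1)·(2/3) + (-6)·(1/12) + (1)·(1/4) = -11/12.
II: (-2)·(2/3) + (-1)·(1/12) + (3)·(1/4) = -2/3.
The best pure response is II with expected payoff -2/3.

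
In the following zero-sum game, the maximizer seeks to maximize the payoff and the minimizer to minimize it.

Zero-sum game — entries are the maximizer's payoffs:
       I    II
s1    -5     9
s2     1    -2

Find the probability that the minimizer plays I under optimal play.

Row minima are -5 and -2, so the maximizer's maximin is -2; column maxima are 1 and 9, so the minimizer's minimax is 1. These differ, so the equilibrium is in mixed strategies.
Let the minimizer play I with probability q. The maximizer is indifferent when −5q + 9(1−q) = q − 2(1−q), giving q = 11/17.

11/17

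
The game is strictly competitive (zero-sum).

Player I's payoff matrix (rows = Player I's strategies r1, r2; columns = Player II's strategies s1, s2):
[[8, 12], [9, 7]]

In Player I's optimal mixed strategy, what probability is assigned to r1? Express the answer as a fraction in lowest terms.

1/3

Row minima are 8 and 7, so Player I's maximin is 8; column maxima are 9 and 12, so Player II's minimax is 9. These differ, so the equilibrium is in mixed strategies.
Let Player I play r1 with probability p. Player II is indifferent when 8p + 9(1−p) = 12p + 7(1−p), giving p = 1/3.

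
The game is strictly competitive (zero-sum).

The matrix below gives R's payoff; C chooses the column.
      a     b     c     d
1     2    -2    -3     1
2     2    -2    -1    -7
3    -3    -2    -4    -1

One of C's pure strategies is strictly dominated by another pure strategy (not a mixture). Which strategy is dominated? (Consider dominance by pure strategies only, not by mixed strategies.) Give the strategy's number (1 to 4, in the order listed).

1

C prefers columns that give R less. Compare a with c: -3 < 2, -1 < 2, -4 < -3.
So c strictly dominates a for C; a is strictly dominated.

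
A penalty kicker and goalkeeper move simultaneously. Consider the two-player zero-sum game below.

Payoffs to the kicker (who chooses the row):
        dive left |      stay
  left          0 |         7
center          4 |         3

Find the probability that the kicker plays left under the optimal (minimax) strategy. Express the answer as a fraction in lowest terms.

Row minima are 0 and 3, so the kicker's maximin is 3; column maxima are 4 and 7, so the goalkeeper's minimax is 4. These differ, so the equilibrium is in mixed strategies.
Let the kicker play left with probability p. The goalkeeper is indifferent when 4(1−p) = 7p + 3(1−p), giving p = 1/8.

1/8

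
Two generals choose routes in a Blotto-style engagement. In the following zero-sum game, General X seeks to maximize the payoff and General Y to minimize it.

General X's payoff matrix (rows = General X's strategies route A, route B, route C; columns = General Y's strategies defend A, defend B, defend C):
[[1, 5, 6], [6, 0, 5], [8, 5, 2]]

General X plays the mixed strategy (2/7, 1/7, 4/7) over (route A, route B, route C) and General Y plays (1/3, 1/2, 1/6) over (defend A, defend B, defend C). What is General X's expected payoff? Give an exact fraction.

Against (1/3, 1/2, 1/6), each row's expected payoff is route A: 23/6; route B: 17/6; route C: 11/2.
Taking the (2/7, 1/7, 4/7)-weighted average: (2/7)·(23/6) + (1/7)·(17/6) + (4/7)·(11/2) = 65/14.

65/14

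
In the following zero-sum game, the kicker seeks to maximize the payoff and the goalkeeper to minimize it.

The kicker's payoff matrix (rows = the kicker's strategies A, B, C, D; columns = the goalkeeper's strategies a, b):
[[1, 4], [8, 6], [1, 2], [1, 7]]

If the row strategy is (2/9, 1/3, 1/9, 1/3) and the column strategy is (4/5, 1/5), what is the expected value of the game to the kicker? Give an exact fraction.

Against (4/5, 1/5), each row's expected payoff is A: 8/5; B: 38/5; C: 6/5; D: 11/5.
Taking the (2/9, 1/3, 1/9, 1/3)-weighted average: (2/9)·(8/5) + (1/3)·(38/5) + (1/9)·(6/5) + (1/3)·(11/5) = 169/45.

169/45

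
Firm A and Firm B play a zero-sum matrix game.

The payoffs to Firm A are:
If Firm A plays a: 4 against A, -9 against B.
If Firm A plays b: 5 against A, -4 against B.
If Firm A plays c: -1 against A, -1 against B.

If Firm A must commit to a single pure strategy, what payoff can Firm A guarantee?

-1

The worst-case payoff for each row is a: -9, b: -4, c: -1.
The best of these is -1.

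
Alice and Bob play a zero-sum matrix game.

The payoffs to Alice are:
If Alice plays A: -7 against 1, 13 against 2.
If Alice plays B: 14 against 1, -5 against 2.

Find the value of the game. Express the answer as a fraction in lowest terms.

49/13

Row minima are -7 and -5, so Alice's maximin is -5; column maxima are 14 and 13, so Bob's minimax is 13. These differ, so the equilibrium is in mixed strategies.
Let Alice play A with probability p. Bob is indifferent when −7p + 14(1−p) = 13p − 5(1−p), giving p = 19/39.
Let Bob play 1 with probability q. Alice is indifferent when −7q + 13(1−q) = 14q − 5(1−q), giving q = 6/13.
The value is -7·(6/13) + (13)·(7/13) = 49/13.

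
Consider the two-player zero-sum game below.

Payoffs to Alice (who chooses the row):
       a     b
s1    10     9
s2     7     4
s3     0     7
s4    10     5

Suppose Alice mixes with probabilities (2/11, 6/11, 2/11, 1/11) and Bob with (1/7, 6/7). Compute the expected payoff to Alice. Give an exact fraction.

438/77

Against (1/7, 6/7), each row's expected payoff is s1: 64/7; s2: 31/7; s3: 6; s4: 40/7.
Taking the (2/11, 6/11, 2/11, 1/11)-weighted average: (2/11)·(64/7) + (6/11)·(31/7) + (2/11)·(6) + (1/11)·(40/7) = 438/77.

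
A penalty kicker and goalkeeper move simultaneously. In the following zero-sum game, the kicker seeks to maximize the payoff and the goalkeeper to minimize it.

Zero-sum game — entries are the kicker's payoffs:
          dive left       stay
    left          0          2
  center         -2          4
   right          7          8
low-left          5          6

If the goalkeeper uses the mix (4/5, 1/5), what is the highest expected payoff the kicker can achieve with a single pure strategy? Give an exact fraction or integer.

36/5

left: (0)·(4/5) + (2)·(1/5) = 2/5.
center: (-2)·(4/5) + (4)·(1/5) = -4/5.
right: (7)·(4/5) + (8)·(1/5) = 36/5.
low-left: (5)·(4/5) + (6)·(1/5) = 26/5.
The best pure response is right with expected payoff 36/5.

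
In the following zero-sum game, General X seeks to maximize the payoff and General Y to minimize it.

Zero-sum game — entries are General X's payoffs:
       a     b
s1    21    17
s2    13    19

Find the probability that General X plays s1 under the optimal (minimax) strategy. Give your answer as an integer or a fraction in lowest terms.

Row minima are 17 and 13, so General X's maximin is 17; column maxima are 21 and 19, so General Y's minimax is 19. These differ, so the equilibrium is in mixed strategies.
Let General X play s1 with probability p. General Y is indifferent when 21p + 13(1−p) = 17p + 19(1−p), giving p = 3/5.

3/5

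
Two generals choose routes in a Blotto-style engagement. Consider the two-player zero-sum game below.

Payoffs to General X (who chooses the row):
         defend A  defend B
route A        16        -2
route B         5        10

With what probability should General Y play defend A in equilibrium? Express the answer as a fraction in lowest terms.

12/23

Row minima are -2 and 5, so General X's maximin is 5; column maxima are 16 and 10, so General Y's minimax is 10. These differ, so the equilibrium is in mixed strategies.
Let General Y play defend A with probability q. General X is indifferent when 16q − 2(1−q) = 5q + 10(1−q), giving q = 12/23.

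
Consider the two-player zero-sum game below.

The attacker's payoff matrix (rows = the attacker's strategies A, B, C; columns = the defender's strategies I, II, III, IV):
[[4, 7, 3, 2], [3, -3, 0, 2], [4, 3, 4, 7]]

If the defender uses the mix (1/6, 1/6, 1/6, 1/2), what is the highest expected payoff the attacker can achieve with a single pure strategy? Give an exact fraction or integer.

A: (4)·(1/6) + (7)·(1/6) + (3)·(1/6) + (2)·(1/2) = 10/3.
B: (3)·(1/6) + (-3)·(1/6) + (0)·(1/6) + (2)·(1/2) = 1.
C: (4)·(1/6) + (3)·(1/6) + (4)·(1/6) + (7)·(1/2) = 16/3.
The best pure response is C with expected payoff 16/3.

16/3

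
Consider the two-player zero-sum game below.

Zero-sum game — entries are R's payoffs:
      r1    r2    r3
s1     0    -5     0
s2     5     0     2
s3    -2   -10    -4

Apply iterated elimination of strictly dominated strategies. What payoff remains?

0

Row s3 is strictly dominated by row s1 (0>-2, -5>-10, 0>-4); eliminate s3.
Column r1 is strictly dominated by r2 for C (-5<0, 0<5); eliminate r1.
Column r3 is strictly dominated by r2 for C (-5<0, 0<2); eliminate r3.
Row s1 is strictly dominated by row s2 (0>-5); eliminate s1.
Only (s2, r2) remains, with payoff 0.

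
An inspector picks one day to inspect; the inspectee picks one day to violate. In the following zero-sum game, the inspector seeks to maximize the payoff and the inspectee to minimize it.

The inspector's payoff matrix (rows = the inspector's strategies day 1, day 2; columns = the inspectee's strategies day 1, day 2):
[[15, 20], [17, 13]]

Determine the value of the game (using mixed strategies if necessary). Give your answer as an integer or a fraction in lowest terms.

145/9

Row minima are 15 and 13, so the inspector's maximin is 15; column maxima are 17 and 20, so the inspectee's minimax is 17. These differ, so the equilibrium is in mixed strategies.
Let the inspector play day 1 with probability p. The inspectee is indifferent when 15p + 17(1−p) = 20p + 13(1−p), giving p = 4/9.
Let the inspectee play day 1 with probability q. The inspector is indifferent when 15q + 20(1−q) = 17q + 13(1−q), giving q = 7/9.
The value is 15·(7/9) + (20)·(2/9) = 145/9.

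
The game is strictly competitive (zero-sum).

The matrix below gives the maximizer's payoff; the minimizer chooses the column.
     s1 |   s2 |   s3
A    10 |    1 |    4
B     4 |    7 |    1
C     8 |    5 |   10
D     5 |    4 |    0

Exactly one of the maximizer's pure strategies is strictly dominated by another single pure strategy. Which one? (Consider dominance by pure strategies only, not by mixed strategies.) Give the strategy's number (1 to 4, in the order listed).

Compare D with C: 8 > 5, 5 > 4, 10 > 0.
So C strictly dominates D for the maximizer; D is strictly dominated.

4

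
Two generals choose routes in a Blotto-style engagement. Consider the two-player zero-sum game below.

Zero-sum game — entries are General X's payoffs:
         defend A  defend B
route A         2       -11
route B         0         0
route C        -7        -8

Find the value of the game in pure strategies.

Row minima: -11, 0, -8 → General X's maximin is 0.
Column maxima: 2, 0 → General Y's minimax is 0.
They coincide at (route B, defend B), so the value is 0.

0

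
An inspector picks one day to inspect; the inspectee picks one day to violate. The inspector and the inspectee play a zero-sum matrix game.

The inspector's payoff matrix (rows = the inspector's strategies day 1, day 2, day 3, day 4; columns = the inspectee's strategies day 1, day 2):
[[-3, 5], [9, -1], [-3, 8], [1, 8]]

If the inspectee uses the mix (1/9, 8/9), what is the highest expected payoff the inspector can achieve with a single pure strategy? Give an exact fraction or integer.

day 1: (-3)·(1/9) + (5)·(8/9) = 37/9.
day 2: (9)·(1/9) + (-1)·(8/9) = 1/9.
day 3: (-3)·(1/9) + (8)·(8/9) = 61/9.
day 4: (1)·(1/9) + (8)·(8/9) = 65/9.
The best pure response is day 4 with expected payoff 65/9.

65/9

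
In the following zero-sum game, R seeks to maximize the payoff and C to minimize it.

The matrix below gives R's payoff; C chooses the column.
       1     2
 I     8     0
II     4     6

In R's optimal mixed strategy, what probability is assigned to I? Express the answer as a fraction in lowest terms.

Row minima are 0 and 4, so R's maximin is 4; column maxima are 8 and 6, so C's minimax is 6. These differ, so the equilibrium is in mixed strategies.
Let R play I with probability p. C is indifferent when 8p + 4(1−p) = 6(1−p), giving p = 1/5.

1/5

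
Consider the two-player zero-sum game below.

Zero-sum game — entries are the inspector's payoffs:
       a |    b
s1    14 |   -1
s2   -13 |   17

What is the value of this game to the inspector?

5

Row minima are -1 and -13, so the inspector's maximin is -1; column maxima are 14 and 17, so the inspectee's minimax is 14. These differ, so the equilibrium is in mixed strategies.
Let the inspector play s1 with probability p. The inspectee is indifferent when 14p − 13(1−p) = −p + 17(1−p), giving p = 2/3.
Let the inspectee play a with probability q. The inspector is indifferent when 14q − (1−q) = −13q + 17(1−q), giving q = 2/5.
The value is 14·(2/5) + (-1)·(3/5) = 5.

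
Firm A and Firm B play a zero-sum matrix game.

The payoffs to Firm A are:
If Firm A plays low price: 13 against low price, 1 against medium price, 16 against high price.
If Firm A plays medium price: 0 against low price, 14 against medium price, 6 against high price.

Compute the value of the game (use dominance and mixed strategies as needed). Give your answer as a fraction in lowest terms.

Column high price is strictly dominated by low price for Firm B (it gives Firm A more in every row).
The remaining 2×2 game on (low price, medium price) × (low price, medium price) has no saddle point. Let Firm A play low price with probability p; indifference gives 13p = p + 14(1−p), so p = 7/13.
Similarly Firm B's optimal q on low price is 1/2, and the value is 13·(1/2) + (1)·(1/2) = 7.

7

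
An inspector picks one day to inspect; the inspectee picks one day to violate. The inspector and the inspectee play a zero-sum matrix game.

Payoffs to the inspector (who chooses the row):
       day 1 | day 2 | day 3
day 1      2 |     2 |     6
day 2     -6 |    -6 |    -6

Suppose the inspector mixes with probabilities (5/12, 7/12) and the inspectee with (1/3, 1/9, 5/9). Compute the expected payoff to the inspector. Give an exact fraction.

-47/27

Against (1/3, 1/9, 5/9), each row's expected payoff is day 1: 38/9; day 2: -6.
Taking the (5/12, 7/12)-weighted average: (5/12)·(38/9) + (7/12)·(-6) = -47/27.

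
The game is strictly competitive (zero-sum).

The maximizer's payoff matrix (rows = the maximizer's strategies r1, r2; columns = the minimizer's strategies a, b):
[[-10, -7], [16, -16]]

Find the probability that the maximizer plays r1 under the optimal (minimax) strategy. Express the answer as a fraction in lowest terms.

32/35

Row minima are -10 and -16, so the maximizer's maximin is -10; column maxima are 16 and -7, so the minimizer's minimax is -7. These differ, so the equilibrium is in mixed strategies.
Let the maximizer play r1 with probability p. The minimizer is indifferent when −10p + 16(1−p) = −7p − 16(1−p), giving p = 32/35.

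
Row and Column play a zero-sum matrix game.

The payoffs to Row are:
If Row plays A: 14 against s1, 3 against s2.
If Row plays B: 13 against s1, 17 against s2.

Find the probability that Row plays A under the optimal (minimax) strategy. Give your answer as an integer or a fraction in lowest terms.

Row minima are 3 and 13, so Row's maximin is 13; column maxima are 14 and 17, so Column's minimax is 14. These differ, so the equilibrium is in mixed strategies.
Let Row play A with probability p. Column is indifferent when 14p + 13(1−p) = 3p + 17(1−p), giving p = 4/15.

4/15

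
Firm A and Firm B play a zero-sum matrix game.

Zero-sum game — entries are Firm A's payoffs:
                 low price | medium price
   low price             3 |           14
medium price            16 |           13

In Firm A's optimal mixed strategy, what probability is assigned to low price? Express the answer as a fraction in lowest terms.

3/14

Row minima are 3 and 13, so Firm A's maximin is 13; column maxima are 16 and 14, so Firm B's minimax is 14. These differ, so the equilibrium is in mixed strategies.
Let Firm A play low price with probability p. Firm B is indifferent when 3p + 16(1−p) = 14p + 13(1−p), giving p = 3/14.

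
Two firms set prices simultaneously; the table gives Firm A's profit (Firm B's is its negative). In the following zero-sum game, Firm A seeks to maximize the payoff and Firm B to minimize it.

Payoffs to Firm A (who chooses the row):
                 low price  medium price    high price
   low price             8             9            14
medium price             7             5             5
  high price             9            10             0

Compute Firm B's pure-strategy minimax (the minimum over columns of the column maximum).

9

The worst case (largest entry) in each column is low price: 9, medium price: 10, high price: 14.
The best (smallest) of these is 9.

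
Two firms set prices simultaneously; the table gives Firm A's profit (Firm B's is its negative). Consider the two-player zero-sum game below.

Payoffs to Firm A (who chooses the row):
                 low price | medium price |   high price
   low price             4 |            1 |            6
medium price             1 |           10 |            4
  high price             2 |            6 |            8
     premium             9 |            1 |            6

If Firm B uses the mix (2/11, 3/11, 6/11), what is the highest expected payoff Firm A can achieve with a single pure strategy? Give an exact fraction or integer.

70/11

low price: (4)·(2/11) + (1)·(3/11) + (6)·(6/11) = 47/11.
medium price: (1)·(2/11) + (10)·(3/11) + (4)·(6/11) = 56/11.
high price: (2)·(2/11) + (6)·(3/11) + (8)·(6/11) = 70/11.
premium: (9)·(2/11) + (1)·(3/11) + (6)·(6/11) = 57/11.
The best pure response is high price with expected payoff 70/11.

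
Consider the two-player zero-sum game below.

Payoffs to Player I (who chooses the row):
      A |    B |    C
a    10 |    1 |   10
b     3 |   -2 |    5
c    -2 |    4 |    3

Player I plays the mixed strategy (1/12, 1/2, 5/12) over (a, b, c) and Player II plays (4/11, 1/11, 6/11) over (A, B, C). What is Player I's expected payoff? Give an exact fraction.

137/44

Against (4/11, 1/11, 6/11), each row's expected payoff is a: 101/11; b: 40/11; c: 14/11.
Taking the (1/12, 1/2, 5/12)-weighted average: (1/12)·(101/11) + (1/2)·(40/11) + (5/12)·(14/11) = 137/44.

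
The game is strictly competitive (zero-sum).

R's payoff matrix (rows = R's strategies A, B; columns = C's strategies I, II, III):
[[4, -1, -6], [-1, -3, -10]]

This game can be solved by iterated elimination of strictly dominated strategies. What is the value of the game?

-6

Column II is strictly dominated by III for C (-6<-1, -10<-3); eliminate II.
Column I is strictly dominated by III for C (-6<4, -10<-1); eliminate I.
Row B is strictly dominated by row A (-6>-10); eliminate B.
Only (A, III) remains, with payoff -6.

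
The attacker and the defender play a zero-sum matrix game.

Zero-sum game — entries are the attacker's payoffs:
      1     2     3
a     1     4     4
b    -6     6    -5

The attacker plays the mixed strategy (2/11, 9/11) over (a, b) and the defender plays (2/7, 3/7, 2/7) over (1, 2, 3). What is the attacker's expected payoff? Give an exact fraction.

8/77

Against (2/7, 3/7, 2/7), each row's expected payoff is a: 22/7; b: -4/7.
Taking the (2/11, 9/11)-weighted average: (2/11)·(22/7) + (9/11)·(-4/7) = 8/77.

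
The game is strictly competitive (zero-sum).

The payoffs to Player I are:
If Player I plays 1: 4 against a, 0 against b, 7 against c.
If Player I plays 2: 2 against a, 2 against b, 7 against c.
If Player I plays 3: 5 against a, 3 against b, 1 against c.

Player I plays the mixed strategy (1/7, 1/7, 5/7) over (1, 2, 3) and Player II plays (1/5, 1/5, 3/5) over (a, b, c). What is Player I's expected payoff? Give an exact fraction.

Against (1/5, 1/5, 3/5), each row's expected payoff is 1: 5; 2: 5; 3: 11/5.
Taking the (1/7, 1/7, 5/7)-weighted average: (1/7)·(5) + (1/7)·(5) + (5/7)·(11/5) = 3.

3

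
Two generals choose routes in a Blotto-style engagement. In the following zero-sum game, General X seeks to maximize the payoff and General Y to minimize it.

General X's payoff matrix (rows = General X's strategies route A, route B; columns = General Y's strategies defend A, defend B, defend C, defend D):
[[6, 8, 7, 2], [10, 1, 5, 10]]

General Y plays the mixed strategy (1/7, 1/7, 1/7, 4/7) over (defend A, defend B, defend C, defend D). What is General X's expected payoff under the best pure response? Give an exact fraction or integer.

8

route A: (6)·(1/7) + (8)·(1/7) + (7)·(1/7) + (2)·(4/7) = 29/7.
route B: (10)·(1/7) + (1)·(1/7) + (5)·(1/7) + (10)·(4/7) = 8.
The best pure response is route B with expected payoff 8.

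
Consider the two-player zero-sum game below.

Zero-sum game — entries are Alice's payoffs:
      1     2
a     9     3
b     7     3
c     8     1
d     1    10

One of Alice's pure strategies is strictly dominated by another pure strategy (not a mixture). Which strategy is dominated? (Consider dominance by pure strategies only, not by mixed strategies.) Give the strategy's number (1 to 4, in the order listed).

Compare c with a: 9 > 8, 3 > 1.
So a strictly dominates c for Alice; c is strictly dominated.

3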